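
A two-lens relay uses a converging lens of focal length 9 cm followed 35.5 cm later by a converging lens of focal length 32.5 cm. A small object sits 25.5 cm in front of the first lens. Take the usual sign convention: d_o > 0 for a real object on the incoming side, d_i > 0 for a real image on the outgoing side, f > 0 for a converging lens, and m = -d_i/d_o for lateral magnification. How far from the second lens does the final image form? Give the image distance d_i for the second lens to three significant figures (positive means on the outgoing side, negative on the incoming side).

-64.3 cm

Lens 1: 1/d_i1 = 1/f_1 - 1/d_o1 = 1/9 - 1/25.5 = 0.07190 cm^-1, so d_i1 = 13.909 cm.
That image sits 21.591 cm in front of the second lens, so d_o2 = 21.591 cm.
Lens 2: 1/d_i2 = 1/f_2 - 1/d_o2 = 1/32.5 - 1/(21.591) = -0.01555 cm^-1, so d_i2 = -64.323 cm.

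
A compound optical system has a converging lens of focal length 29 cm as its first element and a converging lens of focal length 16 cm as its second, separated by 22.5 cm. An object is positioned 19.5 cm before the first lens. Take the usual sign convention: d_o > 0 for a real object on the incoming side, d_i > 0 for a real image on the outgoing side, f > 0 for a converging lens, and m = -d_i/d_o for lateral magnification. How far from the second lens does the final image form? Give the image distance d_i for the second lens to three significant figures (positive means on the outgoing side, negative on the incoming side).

First lens: d_i1 = 1/(1/29 - 1/19.5) = -59.526 cm.
The intermediate image is virtual, 59.526 cm to the left of lens 1, so d_o2 = L - d_i1 = 22.5 - (-59.526) = 82.026 cm.
Second lens: d_i2 = 1/(1/16 - 1/(82.026)) = 19.877 cm.

19.9 cm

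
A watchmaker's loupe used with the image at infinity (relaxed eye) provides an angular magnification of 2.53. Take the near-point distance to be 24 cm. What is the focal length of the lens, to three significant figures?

For the image at infinity, M = D/f.
f = D/M = 24/2.53 = 9.486 cm.

9.49 cm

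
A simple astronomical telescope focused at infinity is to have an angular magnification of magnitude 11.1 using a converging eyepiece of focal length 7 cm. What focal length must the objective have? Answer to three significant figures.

|M| = f_obj/|f_eye|, so f_obj = |M| x |f_eye| = 11.1 x 7 = 77.700 cm.

77.7 cm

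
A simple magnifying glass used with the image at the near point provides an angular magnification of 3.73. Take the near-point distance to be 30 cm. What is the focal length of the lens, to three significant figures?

For the image at the near point, M = 1 + D/f.
f = D/(M - 1) = 30/(3.73 - 1) = 10.989 cm.

11.0 cm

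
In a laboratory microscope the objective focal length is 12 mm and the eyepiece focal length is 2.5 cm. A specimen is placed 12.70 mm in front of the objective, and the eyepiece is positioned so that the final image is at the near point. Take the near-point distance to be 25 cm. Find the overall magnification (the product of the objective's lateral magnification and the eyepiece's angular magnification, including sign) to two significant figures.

Convert to cm: f_obj = 12 mm = 1.2 cm; d_o = 12.70 mm = 1.27 cm.
Objective: 1/d_i = 1/f_obj - 1/d_o = 1/1.2 - 1/1.27 = 0.04593 cm^-1, so d_i = 21.771 cm.
m_obj = -d_i/d_o = -21.771/1.27 = -17.143.
Eyepiece angular magnification (image at near point): M_eye = 1 + D/f_e = 1 + 25/2.5 = 11.000.
Overall M = m_obj x M_eye = (-17.143)(11.000) = -188.57.

-190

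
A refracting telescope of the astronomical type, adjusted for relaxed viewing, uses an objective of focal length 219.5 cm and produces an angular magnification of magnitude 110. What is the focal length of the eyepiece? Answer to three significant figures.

2.00 cm

|M| = f_obj/f_eye, so f_eye = f_obj/|M| = 219.5/110.0 = 1.995 cm.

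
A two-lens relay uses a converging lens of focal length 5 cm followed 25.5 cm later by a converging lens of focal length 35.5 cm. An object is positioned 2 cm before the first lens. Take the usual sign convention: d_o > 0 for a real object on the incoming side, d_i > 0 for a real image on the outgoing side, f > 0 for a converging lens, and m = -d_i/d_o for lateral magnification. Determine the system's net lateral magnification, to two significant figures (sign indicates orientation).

8.9

Applying the thin-lens equation to the first lens, 1/5 = 1/2 + 1/d_i1, which gives d_i1 = -3.333 cm.
Its lateral magnification is m_1 = -d_i1/d_o1 = -(-3.333)/2 = 1.6667.
The intermediate image is virtual, 3.333 cm to the left of lens 1, so d_o2 = L - d_i1 = 25.5 - (-3.333) = 28.833 cm.
Applying the thin-lens equation again with f_2 = 35.5 cm and d_o2 = 28.833 cm gives d_i2 = -153.537 cm.
m_2 = -(-153.537)/(28.833) = 5.3250.
Overall magnification: m = m_1 m_2 = 8.8750.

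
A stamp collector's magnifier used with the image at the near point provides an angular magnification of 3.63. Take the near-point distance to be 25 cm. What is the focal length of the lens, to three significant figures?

9.51 cm

For the image at the near point, M = 1 + D/f.
f = D/(M - 1) = 25/(3.63 - 1) = 9.506 cm.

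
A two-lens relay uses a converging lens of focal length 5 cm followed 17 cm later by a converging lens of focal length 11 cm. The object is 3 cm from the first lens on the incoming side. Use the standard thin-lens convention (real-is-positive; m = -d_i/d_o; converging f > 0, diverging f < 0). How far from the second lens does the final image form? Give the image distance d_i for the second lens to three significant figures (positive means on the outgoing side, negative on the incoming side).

Applying the thin-lens equation to the first lens, 1/5 = 1/3 + 1/d_i1, which gives d_i1 = -7.500 cm.
The intermediate image is virtual, 7.500 cm to the left of lens 1, so d_o2 = L - d_i1 = 17 - (-7.500) = 24.500 cm.
Applying the thin-lens equation again with f_2 = 11 cm and d_o2 = 24.500 cm gives d_i2 = 19.963 cm.

20.0 cm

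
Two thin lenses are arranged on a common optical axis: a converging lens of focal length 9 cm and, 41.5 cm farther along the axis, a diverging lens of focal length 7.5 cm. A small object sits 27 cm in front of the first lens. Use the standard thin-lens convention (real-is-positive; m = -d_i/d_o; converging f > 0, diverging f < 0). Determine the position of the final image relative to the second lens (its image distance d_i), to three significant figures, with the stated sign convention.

-5.92 cm

First lens: d_i1 = 1/(1/9 - 1/27) = 13.500 cm.
That image sits 28.000 cm in front of the second lens, so d_o2 = 28.000 cm.
Second lens: d_i2 = 1/(1/(-7.5) - 1/(28.000)) = -5.915 cm.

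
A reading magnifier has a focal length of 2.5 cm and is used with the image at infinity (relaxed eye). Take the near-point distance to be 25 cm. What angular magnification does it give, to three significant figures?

M = D/f = 25/2.5 = 10.000.

10.0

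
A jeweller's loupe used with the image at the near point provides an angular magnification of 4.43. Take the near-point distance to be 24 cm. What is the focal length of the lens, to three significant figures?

7.00 cm

For the image at the near point, M = 1 + D/f.
f = D/(M - 1) = 24/(4.43 - 1) = 6.997 cm.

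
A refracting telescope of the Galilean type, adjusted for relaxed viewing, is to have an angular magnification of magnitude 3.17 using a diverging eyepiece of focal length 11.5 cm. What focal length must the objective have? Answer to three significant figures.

|M| = f_obj/|f_eye|, so f_obj = |M| x |f_eye| = 3.17 x 11.5 = 36.455 cm.

36.5 cm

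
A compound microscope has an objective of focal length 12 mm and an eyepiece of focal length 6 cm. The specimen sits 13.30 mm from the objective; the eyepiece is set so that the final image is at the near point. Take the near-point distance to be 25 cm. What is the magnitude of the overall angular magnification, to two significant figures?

Convert to cm: f_obj = 12 mm = 1.2 cm; d_o = 13.30 mm = 1.33 cm.
Objective: 1/d_i = 1/f_obj - 1/d_o = 1/1.2 - 1/1.33 = 0.08145 cm^-1, so d_i = 12.277 cm.
m_obj = -d_i/d_o = -12.277/1.33 = -9.231.
Eyepiece angular magnification (image at near point): M_eye = 1 + D/f_e = 1 + 25/6 = 5.167.
Overall M = m_obj x M_eye = (-9.231)(5.167) = -47.69.
|M| = 47.69.

48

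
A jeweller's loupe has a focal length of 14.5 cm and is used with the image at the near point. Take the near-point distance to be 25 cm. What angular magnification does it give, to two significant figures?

2.7

M = 1 + D/f = 1 + 25/14.5 = 2.724.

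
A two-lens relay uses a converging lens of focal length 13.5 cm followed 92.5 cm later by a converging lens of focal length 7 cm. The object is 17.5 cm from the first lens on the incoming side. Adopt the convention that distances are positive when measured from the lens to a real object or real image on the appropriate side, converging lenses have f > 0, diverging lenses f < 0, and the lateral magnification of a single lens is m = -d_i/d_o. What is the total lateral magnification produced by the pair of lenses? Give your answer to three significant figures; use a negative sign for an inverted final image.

First lens: d_i1 = 1/(1/13.5 - 1/17.5) = 59.063 cm.
m_1 = -(59.063)/17.5 = -3.3750.
That image sits 33.437 cm in front of the second lens, so d_o2 = 33.437 cm.
Second lens: d_i2 = 1/(1/7 - 1/(33.437)) = 8.853 cm.
m_2 = -(8.853)/(33.437) = -0.2648.
Overall magnification: m = m_1 m_2 = 0.8936.

0.894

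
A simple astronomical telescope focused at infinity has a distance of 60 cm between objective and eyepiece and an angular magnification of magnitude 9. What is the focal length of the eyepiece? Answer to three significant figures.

In normal adjustment the tube length equals f_obj + f_eye and |M| = f_obj/f_eye.
So f_obj = 9 f_eye and 9 f_eye + f_eye = 60 cm, giving f_eye = 60/10 = 6.000 cm and f_obj = 54.000 cm.

6.00 cm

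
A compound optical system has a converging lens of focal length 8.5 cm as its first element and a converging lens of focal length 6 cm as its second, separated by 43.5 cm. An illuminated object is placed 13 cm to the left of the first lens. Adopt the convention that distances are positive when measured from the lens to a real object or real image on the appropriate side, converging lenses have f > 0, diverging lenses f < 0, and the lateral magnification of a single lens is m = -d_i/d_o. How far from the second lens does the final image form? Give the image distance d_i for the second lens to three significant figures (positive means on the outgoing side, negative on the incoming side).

8.78 cm

Lens 1: 1/d_i1 = 1/f_1 - 1/d_o1 = 1/8.5 - 1/13 = 0.04072 cm^-1, so d_i1 = 24.556 cm.
Object distance for lens 2: d_o2 = 43.5 - 24.556 = 18.944 cm.
Lens 2: 1/d_i2 = 1/f_2 - 1/d_o2 = 1/6 - 1/(18.944) = 0.11388 cm^-1, so d_i2 = 8.781 cm.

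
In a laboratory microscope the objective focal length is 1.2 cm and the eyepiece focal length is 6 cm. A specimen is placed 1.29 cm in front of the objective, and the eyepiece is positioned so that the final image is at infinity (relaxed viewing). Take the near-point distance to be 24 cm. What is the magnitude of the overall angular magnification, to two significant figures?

Objective: 1/d_i = 1/f_obj - 1/d_o = 1/1.2 - 1/1.29 = 0.05814 cm^-1, so d_i = 17.200 cm.
m_obj = -d_i/d_o = -17.200/1.29 = -13.333.
Eyepiece angular magnification (image at infinity): M_eye = D/f_e = 24/6 = 4.000.
Overall M = m_obj x M_eye = (-13.333)(4.000) = -53.33.
|M| = 53.33.

53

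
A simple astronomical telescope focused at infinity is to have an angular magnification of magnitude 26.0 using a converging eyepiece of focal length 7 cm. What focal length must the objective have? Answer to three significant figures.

182 cm

|M| = f_obj/|f_eye|, so f_obj = |M| x |f_eye| = 26.0 x 7 = 182.000 cm.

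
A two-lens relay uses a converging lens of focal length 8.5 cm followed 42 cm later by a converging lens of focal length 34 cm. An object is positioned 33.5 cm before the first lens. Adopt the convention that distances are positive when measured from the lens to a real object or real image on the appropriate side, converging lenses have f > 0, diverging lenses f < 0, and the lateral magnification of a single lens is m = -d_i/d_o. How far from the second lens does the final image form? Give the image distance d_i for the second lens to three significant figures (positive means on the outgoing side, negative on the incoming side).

First lens: d_i1 = 1/(1/8.5 - 1/33.5) = 11.390 cm.
Object distance for lens 2: d_o2 = 42 - 11.390 = 30.610 cm.
Second lens: d_i2 = 1/(1/34 - 1/(30.610)) = -307.003 cm.

-307 cm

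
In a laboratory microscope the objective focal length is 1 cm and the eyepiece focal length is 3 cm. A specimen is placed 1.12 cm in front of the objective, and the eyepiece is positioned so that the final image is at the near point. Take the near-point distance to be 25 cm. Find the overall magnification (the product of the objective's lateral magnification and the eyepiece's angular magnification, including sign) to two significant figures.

Objective: 1/d_i = 1/f_obj - 1/d_o = 1/1 - 1/1.12 = 0.10714 cm^-1, so d_i = 9.333 cm.
m_obj = -d_i/d_o = -9.333/1.12 = -8.333.
Eyepiece angular magnification (image at near point): M_eye = 1 + D/f_e = 1 + 25/3 = 9.333.
Overall M = m_obj x M_eye = (-8.333)(9.333) = -77.78.

-78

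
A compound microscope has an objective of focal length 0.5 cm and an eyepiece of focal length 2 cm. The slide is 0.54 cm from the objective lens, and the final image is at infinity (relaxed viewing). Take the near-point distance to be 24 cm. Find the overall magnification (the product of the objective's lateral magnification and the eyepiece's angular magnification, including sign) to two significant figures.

-150

Objective: 1/d_i = 1/f_obj - 1/d_o = 1/0.5 - 1/0.54 = 0.14815 cm^-1, so d_i = 6.750 cm.
m_obj = -d_i/d_o = -6.750/0.54 = -12.500.
Eyepiece angular magnification (image at infinity): M_eye = D/f_e = 24/2 = 12.000.
Overall M = m_obj x M_eye = (-12.500)(12.000) = -150.00.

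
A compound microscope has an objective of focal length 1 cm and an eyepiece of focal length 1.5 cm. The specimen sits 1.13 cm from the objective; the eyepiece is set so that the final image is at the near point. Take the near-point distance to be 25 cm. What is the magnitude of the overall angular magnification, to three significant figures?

136

Objective: 1/d_i = 1/f_obj - 1/d_o = 1/1 - 1/1.13 = 0.11504 cm^-1, so d_i = 8.692 cm.
m_obj = -d_i/d_o = -8.692/1.13 = -7.692.
Eyepiece angular magnification (image at near point): M_eye = 1 + D/f_e = 1 + 25/1.5 = 17.667.
Overall M = m_obj x M_eye = (-7.692)(17.667) = -135.90.
|M| = 135.90.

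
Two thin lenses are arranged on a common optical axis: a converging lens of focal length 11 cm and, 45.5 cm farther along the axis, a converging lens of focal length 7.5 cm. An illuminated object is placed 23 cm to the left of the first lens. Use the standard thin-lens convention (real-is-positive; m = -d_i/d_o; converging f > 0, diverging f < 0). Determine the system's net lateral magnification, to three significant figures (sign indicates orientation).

Applying the thin-lens equation to the first lens, 1/11 = 1/23 + 1/d_i1, which gives d_i1 = 21.083 cm.
Its lateral magnification is m_1 = -d_i1/d_o1 = -(21.083)/23 = -0.9167.
The intermediate image is 21.083 cm to the right of lens 1, so d_o2 = L - d_i1 = 45.5 - 21.083 = 24.417 cm.
Applying the thin-lens equation again with f_2 = 7.5 cm and d_o2 = 24.417 cm gives d_i2 = 10.825 cm.
m_2 = -(10.825)/(24.417) = -0.4433.
The system's lateral magnification is m_1 m_2 = (-0.9167)(-0.4433) = 0.4064.

0.406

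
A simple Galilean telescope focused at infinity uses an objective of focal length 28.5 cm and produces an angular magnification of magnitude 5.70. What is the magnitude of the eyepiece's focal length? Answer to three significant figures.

5.00 cm

|M| = f_obj/|f_eye|, so |f_eye| = f_obj/|M| = 28.5/5.7 = 5.000 cm.
(The eyepiece is diverging, so its signed focal length is -5.000 cm.)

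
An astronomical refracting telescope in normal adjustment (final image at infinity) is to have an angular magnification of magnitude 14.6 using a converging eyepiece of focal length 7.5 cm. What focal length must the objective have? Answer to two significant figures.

110 cm

|M| = f_obj/|f_eye|, so f_obj = |M| x |f_eye| = 14.6 x 7.5 = 109.500 cm.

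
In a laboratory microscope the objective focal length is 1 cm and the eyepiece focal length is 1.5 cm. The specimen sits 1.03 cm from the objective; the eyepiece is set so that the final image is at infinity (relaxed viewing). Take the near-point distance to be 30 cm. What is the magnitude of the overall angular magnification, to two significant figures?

670

Objective: 1/d_i = 1/f_obj - 1/d_o = 1/1 - 1/1.03 = 0.02913 cm^-1, so d_i = 34.333 cm.
m_obj = -d_i/d_o = -34.333/1.03 = -33.333.
Eyepiece angular magnification (image at infinity): M_eye = D/f_e = 30/1.5 = 20.000.
Overall M = m_obj x M_eye = (-33.333)(20.000) = -666.67.
|M| = 666.67.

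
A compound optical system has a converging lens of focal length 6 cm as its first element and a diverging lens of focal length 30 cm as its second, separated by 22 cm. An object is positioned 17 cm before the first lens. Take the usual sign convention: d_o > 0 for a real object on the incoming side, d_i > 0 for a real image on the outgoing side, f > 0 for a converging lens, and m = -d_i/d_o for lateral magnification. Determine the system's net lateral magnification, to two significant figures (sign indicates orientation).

Lens 1: 1/d_i1 = 1/f_1 - 1/d_o1 = 1/6 - 1/17 = 0.10784 cm^-1, so d_i1 = 9.273 cm.
m_1 = -(9.273)/17 = -0.5455.
The intermediate image is 9.273 cm to the right of lens 1, so d_o2 = L - d_i1 = 22 - 9.273 = 12.727 cm.
Lens 2: 1/d_i2 = 1/f_2 - 1/d_o2 = 1/(-30) - 1/(12.727) = -0.11190 cm^-1, so d_i2 = -8.936 cm.
m_2 = -(-8.936)/(12.727) = 0.7021.
Total m = m_1 x m_2 = (-0.5455)(0.7021) = -0.3830.

-0.38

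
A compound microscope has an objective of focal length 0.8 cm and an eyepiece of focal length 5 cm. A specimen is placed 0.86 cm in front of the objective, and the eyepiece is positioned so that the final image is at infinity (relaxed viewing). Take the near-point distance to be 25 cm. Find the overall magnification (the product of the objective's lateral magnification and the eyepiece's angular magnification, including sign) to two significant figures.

-67

Objective: 1/d_i = 1/f_obj - 1/d_o = 1/0.8 - 1/0.86 = 0.08721 cm^-1, so d_i = 11.467 cm.
m_obj = -d_i/d_o = -11.467/0.86 = -13.333.
Eyepiece angular magnification (image at infinity): M_eye = D/f_e = 25/5 = 5.000.
Overall M = m_obj x M_eye = (-13.333)(5.000) = -66.67.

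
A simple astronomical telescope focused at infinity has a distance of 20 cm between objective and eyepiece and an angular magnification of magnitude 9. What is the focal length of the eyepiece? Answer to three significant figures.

2.00 cm

In normal adjustment the tube length equals f_obj + f_eye and |M| = f_obj/f_eye.
So f_obj = 9 f_eye and 9 f_eye + f_eye = 20 cm, giving f_eye = 20/10 = 2.000 cm and f_obj = 18.000 cm.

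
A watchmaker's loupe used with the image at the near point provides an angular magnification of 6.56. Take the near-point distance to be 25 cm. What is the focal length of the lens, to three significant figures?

For the image at the near point, M = 1 + D/f.
f = D/(M - 1) = 25/(6.56 - 1) = 4.496 cm.

4.50 cm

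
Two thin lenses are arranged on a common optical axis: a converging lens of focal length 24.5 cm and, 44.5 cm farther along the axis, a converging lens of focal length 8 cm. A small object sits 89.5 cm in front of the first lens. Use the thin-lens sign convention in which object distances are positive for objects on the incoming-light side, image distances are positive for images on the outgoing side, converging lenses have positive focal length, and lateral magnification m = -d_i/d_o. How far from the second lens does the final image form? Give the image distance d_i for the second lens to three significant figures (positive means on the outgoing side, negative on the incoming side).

First lens: d_i1 = 1/(1/24.5 - 1/89.5) = 33.735 cm.
Object distance for lens 2: d_o2 = 44.5 - 33.735 = 10.765 cm.
Second lens: d_i2 = 1/(1/8 - 1/(10.765)) = 31.143 cm.

31.1 cm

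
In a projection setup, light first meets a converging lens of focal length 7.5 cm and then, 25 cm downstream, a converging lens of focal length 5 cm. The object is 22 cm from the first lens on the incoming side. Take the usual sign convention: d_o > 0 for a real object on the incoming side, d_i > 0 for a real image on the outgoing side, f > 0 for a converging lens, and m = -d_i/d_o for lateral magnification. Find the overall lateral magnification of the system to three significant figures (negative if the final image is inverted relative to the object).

First lens: d_i1 = 1/(1/7.5 - 1/22) = 11.379 cm.
m_1 = -(11.379)/22 = -0.5172.
Object distance for lens 2: d_o2 = 25 - 11.379 = 13.621 cm.
Second lens: d_i2 = 1/(1/5 - 1/(13.621)) = 7.900 cm.
m_2 = -(7.900)/(13.621) = -0.5800.
The system's lateral magnification is m_1 m_2 = (-0.5172)(-0.5800) = 0.3000.

0.300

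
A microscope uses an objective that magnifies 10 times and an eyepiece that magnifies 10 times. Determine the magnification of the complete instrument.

The overall magnification of a compound microscope is the product of the objective and eyepiece magnifications:
M = M_obj x M_eye = 10 x 10 = 100.

100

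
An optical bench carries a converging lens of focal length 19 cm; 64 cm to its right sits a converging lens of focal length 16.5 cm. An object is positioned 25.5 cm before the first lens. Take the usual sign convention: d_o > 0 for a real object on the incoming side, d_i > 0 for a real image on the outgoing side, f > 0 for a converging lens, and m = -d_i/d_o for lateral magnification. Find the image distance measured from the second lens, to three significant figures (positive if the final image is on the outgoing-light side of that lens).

6.43 cm

Applying the thin-lens equation to the first lens, 1/19 = 1/25.5 + 1/d_i1, which gives d_i1 = 74.538 cm.
Since 74.538 cm > 64 cm, the first image lies past the second lens and serves as a virtual object: d_o2 = L - d_i1 = -10.538 cm.
Applying the thin-lens equation again with f_2 = 16.5 cm and d_o2 = -10.538 cm gives d_i2 = 6.431 cm.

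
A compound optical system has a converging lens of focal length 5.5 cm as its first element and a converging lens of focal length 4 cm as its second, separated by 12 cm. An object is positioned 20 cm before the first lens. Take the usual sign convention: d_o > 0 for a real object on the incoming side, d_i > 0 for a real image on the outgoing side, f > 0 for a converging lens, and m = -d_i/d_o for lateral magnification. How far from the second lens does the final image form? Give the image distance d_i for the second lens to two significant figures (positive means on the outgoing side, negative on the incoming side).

Lens 1: 1/d_i1 = 1/f_1 - 1/d_o1 = 1/5.5 - 1/20 = 0.13182 cm^-1, so d_i1 = 7.586 cm.
Object distance for lens 2: d_o2 = 12 - 7.586 = 4.414 cm.
Lens 2: 1/d_i2 = 1/f_2 - 1/d_o2 = 1/4 - 1/(4.414) = 0.02344 cm^-1, so d_i2 = 42.667 cm.

43 cm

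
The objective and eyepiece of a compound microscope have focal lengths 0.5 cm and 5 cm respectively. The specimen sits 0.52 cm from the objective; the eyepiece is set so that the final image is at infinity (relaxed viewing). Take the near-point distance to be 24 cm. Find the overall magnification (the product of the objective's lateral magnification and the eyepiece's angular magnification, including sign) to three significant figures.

Objective: 1/d_i = 1/f_obj - 1/d_o = 1/0.5 - 1/0.52 = 0.07692 cm^-1, so d_i = 13.000 cm.
m_obj = -d_i/d_o = -13.000/0.52 = -25.000.
Eyepiece angular magnification (image at infinity): M_eye = D/f_e = 24/5 = 4.800.
Overall M = m_obj x M_eye = (-25.000)(4.800) = -120.00.

-120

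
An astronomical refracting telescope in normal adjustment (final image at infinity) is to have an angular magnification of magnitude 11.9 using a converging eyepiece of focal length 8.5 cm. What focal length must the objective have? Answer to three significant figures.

101 cm

|M| = f_obj/|f_eye|, so f_obj = |M| x |f_eye| = 11.9 x 8.5 = 101.150 cm.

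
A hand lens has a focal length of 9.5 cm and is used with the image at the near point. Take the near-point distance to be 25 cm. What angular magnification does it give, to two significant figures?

M = 1 + D/f = 1 + 25/9.5 = 3.632.

3.6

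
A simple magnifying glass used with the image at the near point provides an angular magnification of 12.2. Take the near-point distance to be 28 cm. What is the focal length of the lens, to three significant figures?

2.50 cm

For the image at the near point, M = 1 + D/f.
f = D/(M - 1) = 28/(12.2 - 1) = 2.500 cm.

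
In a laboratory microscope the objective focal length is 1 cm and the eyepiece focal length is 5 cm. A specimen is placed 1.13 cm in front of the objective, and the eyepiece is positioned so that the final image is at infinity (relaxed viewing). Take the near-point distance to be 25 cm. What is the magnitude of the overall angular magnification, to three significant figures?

38.5

Objective: 1/d_i = 1/f_obj - 1/d_o = 1/1 - 1/1.13 = 0.11504 cm^-1, so d_i = 8.692 cm.
m_obj = -d_i/d_o = -8.692/1.13 = -7.692.
Eyepiece angular magnification (image at infinity): M_eye = D/f_e = 25/5 = 5.000.
Overall M = m_obj x M_eye = (-7.692)(5.000) = -38.46.
|M| = 38.46.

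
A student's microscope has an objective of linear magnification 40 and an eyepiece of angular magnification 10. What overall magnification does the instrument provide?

400

The overall magnification of a compound microscope is the product of the objective and eyepiece magnifications:
M = M_obj x M_eye = 40 x 10 = 400.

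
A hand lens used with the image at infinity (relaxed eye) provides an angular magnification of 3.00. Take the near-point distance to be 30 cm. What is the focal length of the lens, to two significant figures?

10 cm

For the image at infinity, M = D/f.
f = D/M = 30/3.0 = 10.000 cm.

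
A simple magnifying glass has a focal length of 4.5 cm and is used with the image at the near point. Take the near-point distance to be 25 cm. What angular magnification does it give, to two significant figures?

M = 1 + D/f = 1 + 25/4.5 = 6.556.

6.6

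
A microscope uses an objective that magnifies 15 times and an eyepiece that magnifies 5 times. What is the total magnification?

The overall magnification of a compound microscope is the product of the objective and eyepiece magnifications:
M = M_obj x M_eye = 15 x 5 = 75.

75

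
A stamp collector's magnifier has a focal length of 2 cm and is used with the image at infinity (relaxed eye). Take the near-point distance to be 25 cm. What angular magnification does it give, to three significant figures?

12.5

M = D/f = 25/2 = 12.500.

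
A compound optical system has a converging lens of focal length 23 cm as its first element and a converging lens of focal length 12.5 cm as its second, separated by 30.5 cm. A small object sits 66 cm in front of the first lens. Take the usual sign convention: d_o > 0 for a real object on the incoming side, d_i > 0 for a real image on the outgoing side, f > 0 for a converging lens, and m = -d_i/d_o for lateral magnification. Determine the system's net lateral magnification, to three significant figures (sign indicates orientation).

-0.386

Applying the thin-lens equation to the first lens, 1/23 = 1/66 + 1/d_i1, which gives d_i1 = 35.302 cm.
Its lateral magnification is m_1 = -d_i1/d_o1 = -(35.302)/66 = -0.5349.
This image would form 35.302 cm past lens 1, i.e. 4.802 cm beyond lens 2, so it is a virtual object for lens 2: d_o2 = 30.5 - 35.302 = -4.802 cm.
Applying the thin-lens equation again with f_2 = 12.5 cm and d_o2 = -4.802 cm gives d_i2 = 3.469 cm.
m_2 = -(3.469)/(-4.802) = 0.7224.
The system's lateral magnification is m_1 m_2 = (-0.5349)(0.7224) = -0.3864.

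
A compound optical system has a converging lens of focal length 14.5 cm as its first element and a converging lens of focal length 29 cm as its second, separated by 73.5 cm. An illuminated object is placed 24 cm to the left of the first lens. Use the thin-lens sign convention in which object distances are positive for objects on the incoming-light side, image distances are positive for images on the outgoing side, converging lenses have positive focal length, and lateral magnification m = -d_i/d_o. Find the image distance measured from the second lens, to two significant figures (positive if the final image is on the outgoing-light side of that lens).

Applying the thin-lens equation to the first lens, 1/14.5 = 1/24 + 1/d_i1, which gives d_i1 = 36.632 cm.
The intermediate image is 36.632 cm to the right of lens 1, so d_o2 = L - d_i1 = 73.5 - 36.632 = 36.868 cm.
Applying the thin-lens equation again with f_2 = 29 cm and d_o2 = 36.868 cm gives d_i2 = 135.883 cm.

140 cm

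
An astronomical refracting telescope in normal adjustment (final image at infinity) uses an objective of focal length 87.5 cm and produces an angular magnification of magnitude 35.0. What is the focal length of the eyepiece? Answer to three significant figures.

|M| = f_obj/f_eye, so f_eye = f_obj/|M| = 87.5/35.0 = 2.500 cm.

2.50 cm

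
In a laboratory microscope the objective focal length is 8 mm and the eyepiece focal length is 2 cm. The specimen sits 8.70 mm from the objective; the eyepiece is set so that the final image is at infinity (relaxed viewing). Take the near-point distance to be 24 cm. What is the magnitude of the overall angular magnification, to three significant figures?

Convert to cm: f_obj = 8 mm = 0.8 cm; d_o = 8.70 mm = 0.87 cm.
Objective: 1/d_i = 1/f_obj - 1/d_o = 1/0.8 - 1/0.87 = 0.10057 cm^-1, so d_i = 9.943 cm.
m_obj = -d_i/d_o = -9.943/0.87 = -11.429.
Eyepiece angular magnification (image at infinity): M_eye = D/f_e = 24/2 = 12.000.
Overall M = m_obj x M_eye = (-11.429)(12.000) = -137.14.
|M| = 137.14.

137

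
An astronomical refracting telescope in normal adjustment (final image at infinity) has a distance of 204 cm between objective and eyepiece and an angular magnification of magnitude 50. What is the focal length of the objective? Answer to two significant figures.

In normal adjustment the tube length equals f_obj + f_eye and |M| = f_obj/f_eye.
So f_obj = 50 f_eye and 50 f_eye + f_eye = 204 cm, giving f_eye = 204/51 = 4.000 cm and f_obj = 200.000 cm.

200 cm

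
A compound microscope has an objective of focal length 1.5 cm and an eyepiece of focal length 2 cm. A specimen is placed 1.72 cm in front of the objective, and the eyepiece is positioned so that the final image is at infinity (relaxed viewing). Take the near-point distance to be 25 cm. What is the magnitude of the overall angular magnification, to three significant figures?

Objective: 1/d_i = 1/f_obj - 1/d_o = 1/1.5 - 1/1.72 = 0.08527 cm^-1, so d_i = 11.727 cm.
m_obj = -d_i/d_o = -11.727/1.72 = -6.818.
Eyepiece angular magnification (image at infinity): M_eye = D/f_e = 25/2 = 12.500.
Overall M = m_obj x M_eye = (-6.818)(12.500) = -85.23.
|M| = 85.23.

85.2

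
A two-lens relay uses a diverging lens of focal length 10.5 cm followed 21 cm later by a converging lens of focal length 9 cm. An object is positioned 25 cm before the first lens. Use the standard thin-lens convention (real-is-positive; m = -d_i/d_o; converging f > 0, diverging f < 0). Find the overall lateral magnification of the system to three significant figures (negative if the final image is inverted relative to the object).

First lens: d_i1 = 1/(1/(-10.5) - 1/25) = -7.394 cm.
m_1 = -(-7.394)/25 = 0.2958.
The intermediate image is virtual, 7.394 cm to the left of lens 1, so d_o2 = L - d_i1 = 21 - (-7.394) = 28.394 cm.
Second lens: d_i2 = 1/(1/9 - 1/(28.394)) = 13.176 cm.
m_2 = -(13.176)/(28.394) = -0.4641.
Overall magnification: m = m_1 m_2 = -0.1373.

-0.137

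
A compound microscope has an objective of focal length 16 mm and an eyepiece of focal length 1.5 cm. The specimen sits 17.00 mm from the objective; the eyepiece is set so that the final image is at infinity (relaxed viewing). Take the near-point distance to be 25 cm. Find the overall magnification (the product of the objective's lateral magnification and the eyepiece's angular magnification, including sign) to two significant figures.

-270

Convert to cm: f_obj = 16 mm = 1.6 cm; d_o = 17.00 mm = 1.70 cm.
Objective: 1/d_i = 1/f_obj - 1/d_o = 1/1.6 - 1/1.70 = 0.03676 cm^-1, so d_i = 27.200 cm.
m_obj = -d_i/d_o = -27.200/1.70 = -16.000.
Eyepiece angular magnification (image at infinity): M_eye = D/f_e = 25/1.5 = 16.667.
Overall M = m_obj x M_eye = (-16.000)(16.667) = -266.67.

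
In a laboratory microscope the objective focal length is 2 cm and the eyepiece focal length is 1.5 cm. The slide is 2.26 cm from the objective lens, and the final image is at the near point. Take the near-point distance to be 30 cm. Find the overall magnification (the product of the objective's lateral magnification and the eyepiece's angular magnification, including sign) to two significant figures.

Objective: 1/d_i = 1/f_obj - 1/d_o = 1/2 - 1/2.26 = 0.05752 cm^-1, so d_i = 17.385 cm.
m_obj = -d_i/d_o = -17.385/2.26 = -7.692.
Eyepiece angular magnification (image at near point): M_eye = 1 + D/f_e = 1 + 30/1.5 = 21.000.
Overall M = m_obj x M_eye = (-7.692)(21.000) = -161.54.

-160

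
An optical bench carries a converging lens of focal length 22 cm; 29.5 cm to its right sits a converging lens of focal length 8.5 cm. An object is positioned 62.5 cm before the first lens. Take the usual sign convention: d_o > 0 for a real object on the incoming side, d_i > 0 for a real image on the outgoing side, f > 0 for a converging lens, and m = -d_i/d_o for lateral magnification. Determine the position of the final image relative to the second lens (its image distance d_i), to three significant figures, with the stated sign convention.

2.92 cm

Lens 1: 1/d_i1 = 1/f_1 - 1/d_o1 = 1/22 - 1/62.5 = 0.02945 cm^-1, so d_i1 = 33.951 cm.
Since 33.951 cm > 29.5 cm, the first image lies past the second lens and serves as a virtual object: d_o2 = L - d_i1 = -4.451 cm.
Lens 2: 1/d_i2 = 1/f_2 - 1/d_o2 = 1/8.5 - 1/(-4.451) = 0.34233 cm^-1, so d_i2 = 2.921 cm.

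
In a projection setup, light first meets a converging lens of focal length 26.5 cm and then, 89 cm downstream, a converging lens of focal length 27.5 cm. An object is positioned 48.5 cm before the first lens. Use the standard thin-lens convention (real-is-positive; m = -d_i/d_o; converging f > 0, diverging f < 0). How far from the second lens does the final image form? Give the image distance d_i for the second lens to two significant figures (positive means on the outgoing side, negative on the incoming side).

270 cm

First lens: d_i1 = 1/(1/26.5 - 1/48.5) = 58.420 cm.
That image sits 30.580 cm in front of the second lens, so d_o2 = 30.580 cm.
Second lens: d_i2 = 1/(1/27.5 - 1/(30.580)) = 273.072 cm.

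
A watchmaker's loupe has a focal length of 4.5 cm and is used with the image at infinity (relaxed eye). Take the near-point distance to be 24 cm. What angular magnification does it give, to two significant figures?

M = D/f = 24/4.5 = 5.333.

5.3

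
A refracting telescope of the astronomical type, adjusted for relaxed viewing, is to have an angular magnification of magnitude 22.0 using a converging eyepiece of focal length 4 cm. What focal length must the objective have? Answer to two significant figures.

|M| = f_obj/|f_eye|, so f_obj = |M| x |f_eye| = 22.0 x 4 = 88.000 cm.

88 cm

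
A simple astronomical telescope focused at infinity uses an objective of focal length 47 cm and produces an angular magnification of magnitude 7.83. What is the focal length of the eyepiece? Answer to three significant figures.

6.00 cm

|M| = f_obj/f_eye, so f_eye = f_obj/|M| = 47/7.83 = 6.003 cm.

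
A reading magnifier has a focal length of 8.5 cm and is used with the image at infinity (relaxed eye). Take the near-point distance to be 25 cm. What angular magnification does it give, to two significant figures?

M = D/f = 25/8.5 = 2.941.

2.9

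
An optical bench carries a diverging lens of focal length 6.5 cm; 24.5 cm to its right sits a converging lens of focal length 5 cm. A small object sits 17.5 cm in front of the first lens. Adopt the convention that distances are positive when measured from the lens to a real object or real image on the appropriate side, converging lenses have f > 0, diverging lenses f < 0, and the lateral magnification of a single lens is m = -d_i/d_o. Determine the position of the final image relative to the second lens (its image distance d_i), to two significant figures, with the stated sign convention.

First lens: d_i1 = 1/(1/(-6.5) - 1/17.5) = -4.740 cm.
The intermediate image is virtual, 4.740 cm to the left of lens 1, so d_o2 = L - d_i1 = 24.5 - (-4.740) = 29.240 cm.
Second lens: d_i2 = 1/(1/5 - 1/(29.240)) = 6.031 cm.

6.0 cm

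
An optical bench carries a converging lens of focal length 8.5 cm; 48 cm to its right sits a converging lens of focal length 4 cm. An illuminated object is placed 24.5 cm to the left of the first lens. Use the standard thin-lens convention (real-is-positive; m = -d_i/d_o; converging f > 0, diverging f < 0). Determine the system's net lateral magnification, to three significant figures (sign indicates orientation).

First lens: d_i1 = 1/(1/8.5 - 1/24.5) = 13.016 cm.
m_1 = -(13.016)/24.5 = -0.5312.
The intermediate image is 13.016 cm to the right of lens 1, so d_o2 = L - d_i1 = 48 - 13.016 = 34.984 cm.
Second lens: d_i2 = 1/(1/4 - 1/(34.984)) = 4.516 cm.
m_2 = -(4.516)/(34.984) = -0.1291.
The system's lateral magnification is m_1 m_2 = (-0.5312)(-0.1291) = 0.0686.

0.0686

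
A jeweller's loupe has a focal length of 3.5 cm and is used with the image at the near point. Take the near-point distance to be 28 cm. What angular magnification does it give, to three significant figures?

9.00

M = 1 + D/f = 1 + 28/3.5 = 9.000.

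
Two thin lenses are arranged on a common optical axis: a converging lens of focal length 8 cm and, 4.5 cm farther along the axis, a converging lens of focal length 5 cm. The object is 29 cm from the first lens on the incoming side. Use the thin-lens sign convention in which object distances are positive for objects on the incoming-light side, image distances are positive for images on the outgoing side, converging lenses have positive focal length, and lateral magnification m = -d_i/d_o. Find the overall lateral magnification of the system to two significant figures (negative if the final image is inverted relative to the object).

-0.16

Lens 1: 1/d_i1 = 1/f_1 - 1/d_o1 = 1/8 - 1/29 = 0.09052 cm^-1, so d_i1 = 11.048 cm.
m_1 = -(11.048)/29 = -0.3810.
This image would form 11.048 cm past lens 1, i.e. 6.548 cm beyond lens 2, so it is a virtual object for lens 2: d_o2 = 4.5 - 11.048 = -6.548 cm.
Lens 2: 1/d_i2 = 1/f_2 - 1/d_o2 = 1/5 - 1/(-6.548) = 0.35273 cm^-1, so d_i2 = 2.835 cm.
m_2 = -(2.835)/(-6.548) = 0.4330.
Total m = m_1 x m_2 = (-0.3810)(0.4330) = -0.1649.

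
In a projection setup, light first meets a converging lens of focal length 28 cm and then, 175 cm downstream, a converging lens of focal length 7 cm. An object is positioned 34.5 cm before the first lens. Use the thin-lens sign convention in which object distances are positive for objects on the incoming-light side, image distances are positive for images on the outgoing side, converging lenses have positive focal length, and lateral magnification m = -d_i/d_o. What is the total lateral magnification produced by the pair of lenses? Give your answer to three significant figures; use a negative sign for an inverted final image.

First lens: d_i1 = 1/(1/28 - 1/34.5) = 148.615 cm.
m_1 = -(148.615)/34.5 = -4.3077.
The intermediate image is 148.615 cm to the right of lens 1, so d_o2 = L - d_i1 = 175 - 148.615 = 26.385 cm.
Second lens: d_i2 = 1/(1/7 - 1/(26.385)) = 9.528 cm.
m_2 = -(9.528)/(26.385) = -0.3611.
Total m = m_1 x m_2 = (-4.3077)(-0.3611) = 1.5556.

1.56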